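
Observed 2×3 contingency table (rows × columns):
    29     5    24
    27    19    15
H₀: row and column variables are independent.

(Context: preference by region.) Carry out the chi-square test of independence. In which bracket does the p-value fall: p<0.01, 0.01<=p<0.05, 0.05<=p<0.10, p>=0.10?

p-value bracket: p<0.01

Row totals [58, 61], col totals [56, 24, 39], n=119
χ² = (29−27.29)²/27.29 + (5−11.70)²/11.70 + (24−19.01)²/19.01 + (27−28.71)²/28.71 + (19−12.30)²/12.30 + (15−19.99)²/19.99 = 10.2459
df = 2
p-value (upper-tail) = 0.00596
→ bracket: p<0.01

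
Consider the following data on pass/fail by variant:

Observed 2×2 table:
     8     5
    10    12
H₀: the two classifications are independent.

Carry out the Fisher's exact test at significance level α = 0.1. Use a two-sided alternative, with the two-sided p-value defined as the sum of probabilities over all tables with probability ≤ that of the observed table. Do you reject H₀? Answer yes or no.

Margins: r₁=13, r₂=22, c₁=18, c₂=17, n=35
p_obs = C(13,8)·C(22,10)/C(35,18); sum pmf over tables with pmf ≤ p_obs
p-value (two-sided) = 0.48868
At α=0.1: p ≥ α → fail to reject H₀

reject H₀: no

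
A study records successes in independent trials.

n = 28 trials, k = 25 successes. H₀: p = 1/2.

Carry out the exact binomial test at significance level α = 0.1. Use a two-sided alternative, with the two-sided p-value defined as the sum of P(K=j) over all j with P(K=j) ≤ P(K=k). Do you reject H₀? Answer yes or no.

reject H₀: yes

Exact binomial: n=28, k=25, p₀=1/2=0.5000
P(X=j) = C(n,j)·p₀^j·(1−p₀)^(n−j); p = Σ P(X=j) over j with P(X=j) ≤ P(X=25)
p-value (two-sided) = 0.00003
At α=0.1: p < α → reject H₀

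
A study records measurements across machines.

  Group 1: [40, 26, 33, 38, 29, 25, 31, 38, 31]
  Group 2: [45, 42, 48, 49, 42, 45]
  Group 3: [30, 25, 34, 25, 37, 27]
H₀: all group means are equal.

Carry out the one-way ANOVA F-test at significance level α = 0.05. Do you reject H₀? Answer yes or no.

Group means [32.33, 45.17, 29.67], grand mean 35.238
SSB = Σnᵢ(x̄ᵢ−x̄)² = 853.643; SSW = ΣΣ(x−x̄ᵢ)² = 398.167
MSB = 853.643/2 = 426.8214; MSW = 398.167/18 = 22.1204
F = MSB/MSW = 19.2954
df = (2, 18)
p-value (upper-tail) = 0.00003
At α=0.05: p < α → reject H₀

reject H₀: yes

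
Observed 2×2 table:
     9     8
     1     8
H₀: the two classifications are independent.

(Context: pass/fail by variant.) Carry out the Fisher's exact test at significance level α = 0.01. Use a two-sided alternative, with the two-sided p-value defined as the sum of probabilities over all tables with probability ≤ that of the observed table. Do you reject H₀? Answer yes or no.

reject H₀: no

Margins: r₁=17, r₂=9, c₁=10, c₂=16, n=26
p_obs = C(17,9)·C(9,1)/C(26,10); sum pmf over tables with pmf ≤ p_obs
p-value (two-sided) = 0.08733
At α=0.01: p ≥ α → fail to reject H₀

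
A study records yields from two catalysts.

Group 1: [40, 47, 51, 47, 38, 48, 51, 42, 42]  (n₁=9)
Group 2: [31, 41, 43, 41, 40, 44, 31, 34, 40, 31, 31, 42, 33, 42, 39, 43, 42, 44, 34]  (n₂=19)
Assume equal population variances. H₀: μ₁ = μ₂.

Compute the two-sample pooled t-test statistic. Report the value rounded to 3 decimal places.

x̄₁=45.111, s₁=4.755, n₁=9
x̄₂=38.211, s₂=4.995, n₂=19
s_p² = [8·4.755² + 18·4.995²]/26 = 24.2326
SE = √(s_p²·(1/9+1/19)) = 1.9920
t = (45.111−38.211)/1.9920 = 3.4642
df = 26

test statistic = 3.464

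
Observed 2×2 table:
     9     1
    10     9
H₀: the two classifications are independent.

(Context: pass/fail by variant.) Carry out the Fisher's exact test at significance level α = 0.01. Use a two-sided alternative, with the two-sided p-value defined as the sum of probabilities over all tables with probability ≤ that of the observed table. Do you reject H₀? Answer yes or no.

reject H₀: no

Margins: r₁=10, r₂=19, c₁=19, c₂=10, n=29
p_obs = C(10,9)·C(19,10)/C(29,19); sum pmf over tables with pmf ≤ p_obs
p-value (two-sided) = 0.09757
At α=0.01: p ≥ α → fail to reject H₀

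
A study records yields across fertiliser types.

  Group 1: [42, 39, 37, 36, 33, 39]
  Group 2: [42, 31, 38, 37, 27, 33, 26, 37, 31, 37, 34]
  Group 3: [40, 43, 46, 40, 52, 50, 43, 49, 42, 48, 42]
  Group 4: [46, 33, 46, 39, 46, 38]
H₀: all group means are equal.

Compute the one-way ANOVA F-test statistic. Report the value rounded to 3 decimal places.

Group means [37.67, 33.91, 45.00, 41.33], grand mean 39.471
SSB = Σnᵢ(x̄ᵢ−x̄)² = 716.895; SSW = ΣΣ(x−x̄ᵢ)² = 613.576
MSB = 716.895/3 = 238.9649; MSW = 613.576/30 = 20.4525
F = MSB/MSW = 11.6839
df = (3, 30)

test statistic = 11.684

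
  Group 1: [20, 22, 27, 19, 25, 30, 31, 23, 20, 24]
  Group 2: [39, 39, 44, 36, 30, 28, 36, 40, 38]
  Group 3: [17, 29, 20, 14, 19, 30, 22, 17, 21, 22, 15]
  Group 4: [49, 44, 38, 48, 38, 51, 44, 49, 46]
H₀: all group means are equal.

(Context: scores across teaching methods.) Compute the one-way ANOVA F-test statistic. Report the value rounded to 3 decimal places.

test statistic = 55.286

Group means [24.10, 36.67, 20.55, 45.22], grand mean 30.872
SSB = Σnᵢ(x̄ᵢ−x̄)² = 3787.176; SSW = ΣΣ(x−x̄ᵢ)² = 799.183
MSB = 3787.176/3 = 1262.3920; MSW = 799.183/35 = 22.8338
F = MSB/MSW = 55.2861
df = (3, 35)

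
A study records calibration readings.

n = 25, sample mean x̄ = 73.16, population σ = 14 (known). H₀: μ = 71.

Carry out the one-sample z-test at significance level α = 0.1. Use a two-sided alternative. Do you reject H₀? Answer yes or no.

SE = σ/√n = 14/√25 = 2.8000
z = (x̄−μ₀)/SE = (73.16−71)/2.8000 = 0.7714
p-value (two-sided) = 0.44045
At α=0.1: p ≥ α → fail to reject H₀

reject H₀: no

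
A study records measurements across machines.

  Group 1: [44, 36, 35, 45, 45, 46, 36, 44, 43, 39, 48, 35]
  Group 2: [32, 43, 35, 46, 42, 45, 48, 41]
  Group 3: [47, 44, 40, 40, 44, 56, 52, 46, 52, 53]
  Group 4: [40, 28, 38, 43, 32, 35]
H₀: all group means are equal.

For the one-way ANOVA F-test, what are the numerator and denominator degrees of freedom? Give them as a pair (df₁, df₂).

k = 4 groups, N = 36 total
df = (k−1, N−k) = (4−1, 36−4) = (3, 32)

degrees of freedom = [3, 32]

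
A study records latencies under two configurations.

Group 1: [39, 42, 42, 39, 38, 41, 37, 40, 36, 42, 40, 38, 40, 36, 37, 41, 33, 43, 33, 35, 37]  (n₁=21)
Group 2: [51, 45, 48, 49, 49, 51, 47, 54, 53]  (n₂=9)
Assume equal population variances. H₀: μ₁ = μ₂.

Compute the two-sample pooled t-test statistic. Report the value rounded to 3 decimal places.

test statistic = -9.649

x̄₁=38.524, s₁=2.909, n₁=21
x̄₂=49.667, s₂=2.872, n₂=9
s_p² = [20·2.909² + 8·2.872²]/28 = 8.4014
SE = √(s_p²·(1/21+1/9)) = 1.1548
t = (38.524−49.667)/1.1548 = -9.6492
df = 28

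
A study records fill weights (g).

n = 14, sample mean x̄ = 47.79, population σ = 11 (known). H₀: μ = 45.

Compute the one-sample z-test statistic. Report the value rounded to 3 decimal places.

test statistic = 0.949

SE = σ/√n = 11/√14 = 2.9399
z = (x̄−μ₀)/SE = (47.79−45)/2.9399 = 0.9490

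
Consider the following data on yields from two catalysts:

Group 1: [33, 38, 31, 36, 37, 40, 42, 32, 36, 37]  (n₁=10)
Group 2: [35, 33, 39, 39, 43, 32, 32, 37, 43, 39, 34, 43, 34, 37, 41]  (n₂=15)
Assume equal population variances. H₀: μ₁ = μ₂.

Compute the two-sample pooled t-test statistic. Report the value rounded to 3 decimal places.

test statistic = -0.777

x̄₁=36.200, s₁=3.458, n₁=10
x̄₂=37.400, s₂=3.979, n₂=15
s_p² = [9·3.458² + 14·3.979²]/23 = 14.3130
SE = √(s_p²·(1/10+1/15)) = 1.5445
t = (36.200−37.400)/1.5445 = -0.7769
df = 23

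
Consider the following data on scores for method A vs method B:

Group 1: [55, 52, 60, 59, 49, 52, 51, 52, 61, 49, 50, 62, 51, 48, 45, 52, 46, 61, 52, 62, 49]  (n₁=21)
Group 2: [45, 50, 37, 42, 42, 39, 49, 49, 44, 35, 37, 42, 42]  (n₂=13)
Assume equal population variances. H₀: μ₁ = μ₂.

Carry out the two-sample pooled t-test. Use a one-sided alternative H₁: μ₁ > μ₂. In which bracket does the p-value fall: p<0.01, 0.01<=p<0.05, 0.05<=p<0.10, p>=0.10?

p-value bracket: p<0.01

x̄₁=53.238, s₁=5.412, n₁=21
x̄₂=42.538, s₂=4.824, n₂=13
s_p² = [20·5.412² + 12·4.824²]/32 = 27.0325
SE = √(s_p²·(1/21+1/13)) = 1.8349
t = (53.238−42.538)/1.8349 = 5.8313
df = 32
p-value (one-sided, H₁ greater) = 0.00000
→ bracket: p<0.01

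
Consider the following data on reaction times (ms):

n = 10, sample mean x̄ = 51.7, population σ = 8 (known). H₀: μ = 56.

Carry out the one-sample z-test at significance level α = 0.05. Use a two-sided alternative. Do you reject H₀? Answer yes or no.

SE = σ/√n = 8/√10 = 2.5298
z = (x̄−μ₀)/SE = (51.7−56)/2.5298 = -1.6997
p-value (two-sided) = 0.08918
At α=0.05: p ≥ α → fail to reject H₀

reject H₀: no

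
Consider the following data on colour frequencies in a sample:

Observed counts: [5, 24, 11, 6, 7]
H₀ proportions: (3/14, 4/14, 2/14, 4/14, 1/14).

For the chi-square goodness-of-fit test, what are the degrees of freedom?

degrees of freedom = 4

df = k − 1 = 5 − 1 = 4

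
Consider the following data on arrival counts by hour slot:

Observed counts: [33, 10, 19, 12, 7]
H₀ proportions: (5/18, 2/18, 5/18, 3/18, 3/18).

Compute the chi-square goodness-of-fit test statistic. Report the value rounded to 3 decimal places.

test statistic = 8.852

n = 81; E_i = n·p_i = [22.50, 9.00, 22.50, 13.50, 13.50]
χ² = (33−22.50)²/22.50 + (10−9.00)²/9.00 + (19−22.50)²/22.50 + (12−13.50)²/13.50 + (7−13.50)²/13.50 = 8.8519
df = 4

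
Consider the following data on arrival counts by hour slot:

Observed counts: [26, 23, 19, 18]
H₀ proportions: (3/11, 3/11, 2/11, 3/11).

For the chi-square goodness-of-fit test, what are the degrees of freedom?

degrees of freedom = 3

df = k − 1 = 4 − 1 = 3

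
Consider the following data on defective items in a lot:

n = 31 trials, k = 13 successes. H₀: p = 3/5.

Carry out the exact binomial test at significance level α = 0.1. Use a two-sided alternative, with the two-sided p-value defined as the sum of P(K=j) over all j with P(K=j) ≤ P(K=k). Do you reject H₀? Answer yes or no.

reject H₀: yes

Exact binomial: n=31, k=13, p₀=3/5=0.6000
P(X=j) = C(n,j)·p₀^j·(1−p₀)^(n−j); p = Σ P(X=j) over j with P(X=j) ≤ P(X=13)
p-value (two-sided) = 0.04456
At α=0.1: p < α → reject H₀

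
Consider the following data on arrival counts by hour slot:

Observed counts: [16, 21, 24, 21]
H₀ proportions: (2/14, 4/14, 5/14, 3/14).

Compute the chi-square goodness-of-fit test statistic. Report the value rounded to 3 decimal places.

test statistic = 3.443

n = 82; E_i = n·p_i = [11.71, 23.43, 29.29, 17.57]
χ² = (16−11.71)²/11.71 + (21−23.43)²/23.43 + (24−29.29)²/29.29 + (21−17.57)²/17.57 = 3.4427
df = 3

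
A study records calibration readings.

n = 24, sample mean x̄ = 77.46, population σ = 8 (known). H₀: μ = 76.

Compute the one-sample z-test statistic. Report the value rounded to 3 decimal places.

SE = σ/√n = 8/√24 = 1.6330
z = (x̄−μ₀)/SE = (77.46−76)/1.6330 = 0.8941

test statistic = 0.894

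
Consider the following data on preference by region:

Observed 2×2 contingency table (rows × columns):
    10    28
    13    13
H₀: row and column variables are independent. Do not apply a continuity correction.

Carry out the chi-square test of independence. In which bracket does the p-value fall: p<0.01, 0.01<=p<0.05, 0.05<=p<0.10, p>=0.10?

p-value bracket: 0.05<=p<0.10

Row totals [38, 26], col totals [23, 41], n=64
χ² = (10−13.66)²/13.66 + (28−24.34)²/24.34 + (13−9.34)²/9.34 + (13−16.66)²/16.66 = 3.7613
df = 1
p-value (upper-tail) = 0.05245
→ bracket: 0.05<=p<0.10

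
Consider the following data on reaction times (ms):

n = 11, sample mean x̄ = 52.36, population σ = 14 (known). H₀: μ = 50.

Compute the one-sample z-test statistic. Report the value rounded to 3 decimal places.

SE = σ/√n = 14/√11 = 4.2212
z = (x̄−μ₀)/SE = (52.36−50)/4.2212 = 0.5591

test statistic = 0.559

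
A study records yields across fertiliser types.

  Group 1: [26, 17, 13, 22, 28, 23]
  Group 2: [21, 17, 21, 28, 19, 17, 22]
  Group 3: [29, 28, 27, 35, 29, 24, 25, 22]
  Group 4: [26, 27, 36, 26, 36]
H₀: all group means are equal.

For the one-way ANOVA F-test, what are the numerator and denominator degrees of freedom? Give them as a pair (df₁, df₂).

k = 4 groups, N = 26 total
df = (k−1, N−k) = (4−1, 26−4) = (3, 22)

degrees of freedom = [3, 22]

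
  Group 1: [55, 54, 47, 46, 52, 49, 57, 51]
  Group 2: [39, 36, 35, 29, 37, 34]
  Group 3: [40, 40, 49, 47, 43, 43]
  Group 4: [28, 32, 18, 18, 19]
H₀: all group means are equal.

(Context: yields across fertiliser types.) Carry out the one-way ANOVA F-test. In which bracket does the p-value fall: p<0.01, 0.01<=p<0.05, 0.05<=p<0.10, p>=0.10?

Group means [51.38, 35.00, 43.67, 23.00], grand mean 39.920
SSB = Σnᵢ(x̄ᵢ−x̄)² = 2710.632; SSW = ΣΣ(x−x̄ᵢ)² = 403.208
MSB = 2710.632/3 = 903.5439; MSW = 403.208/21 = 19.2004
F = MSB/MSW = 47.0586
df = (3, 21)
p-value (upper-tail) = 0.00000
→ bracket: p<0.01

p-value bracket: p<0.01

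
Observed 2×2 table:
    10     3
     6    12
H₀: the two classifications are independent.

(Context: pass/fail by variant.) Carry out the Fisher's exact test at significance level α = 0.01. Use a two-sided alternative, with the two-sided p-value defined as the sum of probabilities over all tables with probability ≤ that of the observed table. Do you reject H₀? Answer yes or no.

reject H₀: no

Margins: r₁=13, r₂=18, c₁=16, c₂=15, n=31
p_obs = C(13,10)·C(18,6)/C(31,16); sum pmf over tables with pmf ≤ p_obs
p-value (two-sided) = 0.02901
At α=0.01: p ≥ α → fail to reject H₀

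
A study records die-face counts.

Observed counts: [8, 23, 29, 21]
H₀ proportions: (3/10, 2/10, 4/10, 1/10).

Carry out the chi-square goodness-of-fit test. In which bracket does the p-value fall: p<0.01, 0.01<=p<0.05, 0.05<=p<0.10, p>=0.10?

p-value bracket: p<0.01

n = 81; E_i = n·p_i = [24.30, 16.20, 32.40, 8.10]
χ² = (8−24.30)²/24.30 + (23−16.20)²/16.20 + (29−32.40)²/32.40 + (21−8.10)²/8.10 = 34.6893
df = 3
p-value (upper-tail) = 0.00000
→ bracket: p<0.01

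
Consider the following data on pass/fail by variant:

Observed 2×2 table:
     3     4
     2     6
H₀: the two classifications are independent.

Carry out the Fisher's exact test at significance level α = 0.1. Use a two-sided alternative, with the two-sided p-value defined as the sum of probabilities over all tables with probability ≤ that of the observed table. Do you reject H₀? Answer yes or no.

Margins: r₁=7, r₂=8, c₁=5, c₂=10, n=15
p_obs = C(7,3)·C(8,2)/C(15,5); sum pmf over tables with pmf ≤ p_obs
p-value (two-sided) = 0.60839
At α=0.1: p ≥ α → fail to reject H₀

reject H₀: no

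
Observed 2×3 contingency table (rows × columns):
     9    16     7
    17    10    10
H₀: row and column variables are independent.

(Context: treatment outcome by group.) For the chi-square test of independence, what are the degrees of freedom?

degrees of freedom = 2

df = (r−1)(c−1) = (2−1)·(3−1) = 2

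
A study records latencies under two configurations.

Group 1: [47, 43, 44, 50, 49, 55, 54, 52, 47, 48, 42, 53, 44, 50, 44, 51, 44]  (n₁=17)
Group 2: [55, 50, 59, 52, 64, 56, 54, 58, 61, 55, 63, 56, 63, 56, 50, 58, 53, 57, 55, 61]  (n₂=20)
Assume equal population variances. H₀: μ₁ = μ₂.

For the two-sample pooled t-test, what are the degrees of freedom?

degrees of freedom = 35

df = n₁ + n₂ − 2 = 17 + 20 − 2 = 35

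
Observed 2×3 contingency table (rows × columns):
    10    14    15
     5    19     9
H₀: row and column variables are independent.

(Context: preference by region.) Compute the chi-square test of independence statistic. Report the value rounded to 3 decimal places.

Row totals [39, 33], col totals [15, 33, 24], n=72
χ² = (10−8.12)²/8.12 + (14−17.88)²/17.88 + (15−13.00)²/13.00 + (5−6.88)²/6.88 + (19−15.12)²/15.12 + (9−11.00)²/11.00 = 3.4482
df = 2

test statistic = 3.448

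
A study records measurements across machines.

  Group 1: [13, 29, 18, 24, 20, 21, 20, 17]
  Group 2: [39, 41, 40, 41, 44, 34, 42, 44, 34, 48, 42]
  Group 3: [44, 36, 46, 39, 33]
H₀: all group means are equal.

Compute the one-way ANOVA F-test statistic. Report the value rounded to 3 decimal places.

test statistic = 51.023

Group means [20.25, 40.82, 39.60], grand mean 33.708
SSB = Σnᵢ(x̄ᵢ−x̄)² = 2178.622; SSW = ΣΣ(x−x̄ᵢ)² = 448.336
MSB = 2178.622/2 = 1089.3110; MSW = 448.336/21 = 21.3494
F = MSB/MSW = 51.0231
df = (2, 21)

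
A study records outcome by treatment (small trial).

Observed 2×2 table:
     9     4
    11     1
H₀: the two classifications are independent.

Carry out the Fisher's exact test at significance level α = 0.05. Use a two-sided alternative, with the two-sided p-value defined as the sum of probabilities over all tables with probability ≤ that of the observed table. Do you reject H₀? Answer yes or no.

Margins: r₁=13, r₂=12, c₁=20, c₂=5, n=25
p_obs = C(13,9)·C(12,11)/C(25,20); sum pmf over tables with pmf ≤ p_obs
p-value (two-sided) = 0.32174
At α=0.05: p ≥ α → fail to reject H₀

reject H₀: no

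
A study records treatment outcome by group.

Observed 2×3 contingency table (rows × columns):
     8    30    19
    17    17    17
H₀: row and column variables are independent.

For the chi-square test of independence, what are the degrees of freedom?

degrees of freedom = 2

df = (r−1)(c−1) = (2−1)·(3−1) = 2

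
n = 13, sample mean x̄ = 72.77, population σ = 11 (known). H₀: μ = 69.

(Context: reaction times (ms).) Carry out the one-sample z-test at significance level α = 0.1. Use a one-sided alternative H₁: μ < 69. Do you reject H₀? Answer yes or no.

SE = σ/√n = 11/√13 = 3.0509
z = (x̄−μ₀)/SE = (72.77−69)/3.0509 = 1.2357
p-value (one-sided, H₁ less) = 0.89172
At α=0.1: p ≥ α → fail to reject H₀

reject H₀: no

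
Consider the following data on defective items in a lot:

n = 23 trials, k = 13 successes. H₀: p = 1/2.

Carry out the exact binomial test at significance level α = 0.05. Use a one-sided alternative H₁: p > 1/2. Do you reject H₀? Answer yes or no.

Exact binomial: n=23, k=13, p₀=1/2=0.5000
P(X≥13) from Σ C(n,i)·p₀^i·(1−p₀)^(n−i)
p-value (one-sided, H₁ greater) = 0.33882
At α=0.05: p ≥ α → fail to reject H₀

reject H₀: no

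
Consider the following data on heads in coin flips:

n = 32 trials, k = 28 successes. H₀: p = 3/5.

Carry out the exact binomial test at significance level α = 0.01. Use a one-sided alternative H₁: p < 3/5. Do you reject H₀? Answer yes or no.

Exact binomial: n=32, k=28, p₀=3/5=0.6000
P(X≤28) from Σ C(n,i)·p₀^i·(1−p₀)^(n−i)
p-value (one-sided, H₁ less) = 0.99986
At α=0.01: p ≥ α → fail to reject H₀

reject H₀: no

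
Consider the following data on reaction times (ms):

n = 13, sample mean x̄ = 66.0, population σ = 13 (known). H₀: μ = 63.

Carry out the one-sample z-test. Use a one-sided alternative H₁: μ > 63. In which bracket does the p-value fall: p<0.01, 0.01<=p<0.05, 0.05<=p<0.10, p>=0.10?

SE = σ/√n = 13/√13 = 3.6056
z = (x̄−μ₀)/SE = (66.0−63)/3.6056 = 0.8321
p-value (one-sided, H₁ greater) = 0.20269
→ bracket: p>=0.10

p-value bracket: p>=0.10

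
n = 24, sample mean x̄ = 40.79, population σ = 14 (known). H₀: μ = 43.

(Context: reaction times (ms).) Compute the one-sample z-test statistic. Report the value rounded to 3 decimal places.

test statistic = -0.773

SE = σ/√n = 14/√24 = 2.8577
z = (x̄−μ₀)/SE = (40.79−43)/2.8577 = -0.7733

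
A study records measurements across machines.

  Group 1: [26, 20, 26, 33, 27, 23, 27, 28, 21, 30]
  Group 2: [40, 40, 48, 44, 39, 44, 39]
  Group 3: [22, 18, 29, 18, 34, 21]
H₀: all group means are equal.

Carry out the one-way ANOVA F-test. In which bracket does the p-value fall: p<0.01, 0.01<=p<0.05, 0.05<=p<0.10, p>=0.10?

p-value bracket: p<0.01

Group means [26.10, 42.00, 23.67], grand mean 30.304
SSB = Σnᵢ(x̄ᵢ−x̄)² = 1398.636; SSW = ΣΣ(x−x̄ᵢ)² = 420.233
MSB = 1398.636/2 = 699.3181; MSW = 420.233/20 = 21.0117
F = MSB/MSW = 33.2824
df = (2, 20)
p-value (upper-tail) = 0.00000
→ bracket: p<0.01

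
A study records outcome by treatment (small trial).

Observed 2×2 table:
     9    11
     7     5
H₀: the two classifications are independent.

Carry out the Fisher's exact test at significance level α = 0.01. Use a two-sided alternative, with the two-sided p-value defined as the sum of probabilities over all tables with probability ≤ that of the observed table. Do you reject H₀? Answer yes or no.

reject H₀: no

Margins: r₁=20, r₂=12, c₁=16, c₂=16, n=32
p_obs = C(20,9)·C(12,7)/C(32,16); sum pmf over tables with pmf ≤ p_obs
p-value (two-sided) = 0.71599
At α=0.01: p ≥ α → fail to reject H₀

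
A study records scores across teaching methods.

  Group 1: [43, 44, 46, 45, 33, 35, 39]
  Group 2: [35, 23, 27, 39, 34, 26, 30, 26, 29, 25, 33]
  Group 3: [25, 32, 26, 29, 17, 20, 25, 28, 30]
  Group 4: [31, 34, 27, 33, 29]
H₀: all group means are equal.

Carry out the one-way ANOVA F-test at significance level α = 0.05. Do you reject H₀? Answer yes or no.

Group means [40.71, 29.73, 25.78, 30.80], grand mean 31.188
SSB = Σnᵢ(x̄ᵢ−x̄)² = 922.909; SSW = ΣΣ(x−x̄ᵢ)² = 619.966
MSB = 922.909/3 = 307.6364; MSW = 619.966/28 = 22.1416
F = MSB/MSW = 13.8940
df = (3, 28)
p-value (upper-tail) = 0.00001
At α=0.05: p < α → reject H₀

reject H₀: yes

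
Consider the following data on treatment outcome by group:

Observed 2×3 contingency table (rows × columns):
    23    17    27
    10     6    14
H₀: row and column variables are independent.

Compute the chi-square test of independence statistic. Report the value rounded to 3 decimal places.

Row totals [67, 30], col totals [33, 23, 41], n=97
χ² = (23−22.79)²/22.79 + (17−15.89)²/15.89 + (27−28.32)²/28.32 + (10−10.21)²/10.21 + (6−7.11)²/7.11 + (14−12.68)²/12.68 = 0.4571
df = 2

test statistic = 0.457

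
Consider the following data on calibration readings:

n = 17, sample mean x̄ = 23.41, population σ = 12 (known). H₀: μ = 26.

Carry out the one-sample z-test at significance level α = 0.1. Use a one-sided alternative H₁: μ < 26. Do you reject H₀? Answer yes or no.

reject H₀: no

SE = σ/√n = 12/√17 = 2.9104
z = (x̄−μ₀)/SE = (23.41−26)/2.9104 = -0.8899
p-value (one-sided, H₁ less) = 0.18676
At α=0.1: p ≥ α → fail to reject H₀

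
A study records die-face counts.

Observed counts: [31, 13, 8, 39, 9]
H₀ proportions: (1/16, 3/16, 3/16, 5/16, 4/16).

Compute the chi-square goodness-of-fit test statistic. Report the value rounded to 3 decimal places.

test statistic = 118.099

n = 100; E_i = n·p_i = [6.25, 18.75, 18.75, 31.25, 25.00]
χ² = (31−6.25)²/6.25 + (13−18.75)²/18.75 + (8−18.75)²/18.75 + (39−31.25)²/31.25 + (9−25.00)²/25.00 = 118.0987
df = 4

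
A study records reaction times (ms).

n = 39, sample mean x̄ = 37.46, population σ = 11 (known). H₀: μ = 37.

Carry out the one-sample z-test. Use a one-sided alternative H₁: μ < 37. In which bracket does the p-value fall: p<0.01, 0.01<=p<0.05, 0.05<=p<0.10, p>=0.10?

p-value bracket: p>=0.10

SE = σ/√n = 11/√39 = 1.7614
z = (x̄−μ₀)/SE = (37.46−37)/1.7614 = 0.2612
p-value (one-sided, H₁ less) = 0.60301
→ bracket: p>=0.10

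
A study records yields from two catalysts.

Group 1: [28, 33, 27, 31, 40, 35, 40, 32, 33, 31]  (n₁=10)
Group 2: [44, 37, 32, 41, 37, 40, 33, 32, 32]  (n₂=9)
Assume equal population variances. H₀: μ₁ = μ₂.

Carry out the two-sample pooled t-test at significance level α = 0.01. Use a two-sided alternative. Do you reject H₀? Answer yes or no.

x̄₁=33.000, s₁=4.372, n₁=10
x̄₂=36.444, s₂=4.503, n₂=9
s_p² = [9·4.372² + 8·4.503²]/17 = 19.6601
SE = √(s_p²·(1/10+1/9)) = 2.0373
t = (33.000−36.444)/2.0373 = -1.6907
df = 17
p-value (two-sided) = 0.10914
At α=0.01: p ≥ α → fail to reject H₀

reject H₀: no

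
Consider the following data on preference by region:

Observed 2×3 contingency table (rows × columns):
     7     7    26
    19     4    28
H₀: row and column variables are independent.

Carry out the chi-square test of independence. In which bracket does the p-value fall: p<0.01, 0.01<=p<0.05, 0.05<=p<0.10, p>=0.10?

p-value bracket: 0.05<=p<0.10

Row totals [40, 51], col totals [26, 11, 54], n=91
χ² = (7−11.43)²/11.43 + (7−4.84)²/4.84 + (26−23.74)²/23.74 + (19−14.57)²/14.57 + (4−6.16)²/6.16 + (28−30.26)²/30.26 = 5.1767
df = 2
p-value (upper-tail) = 0.07514
→ bracket: 0.05<=p<0.10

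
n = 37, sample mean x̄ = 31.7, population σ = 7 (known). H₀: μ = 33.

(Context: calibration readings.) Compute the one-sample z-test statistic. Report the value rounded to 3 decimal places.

SE = σ/√n = 7/√37 = 1.1508
z = (x̄−μ₀)/SE = (31.7−33)/1.1508 = -1.1297

test statistic = -1.130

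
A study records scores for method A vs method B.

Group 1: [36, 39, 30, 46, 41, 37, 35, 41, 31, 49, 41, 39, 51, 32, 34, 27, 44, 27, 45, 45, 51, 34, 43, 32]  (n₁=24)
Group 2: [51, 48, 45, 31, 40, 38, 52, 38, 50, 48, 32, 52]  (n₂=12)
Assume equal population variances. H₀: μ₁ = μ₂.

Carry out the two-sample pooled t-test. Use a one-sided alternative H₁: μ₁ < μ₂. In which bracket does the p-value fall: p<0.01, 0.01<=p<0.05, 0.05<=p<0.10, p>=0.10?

x̄₁=38.750, s₁=7.134, n₁=24
x̄₂=43.750, s₂=7.665, n₂=12
s_p² = [23·7.134² + 11·7.665²]/34 = 53.4338
SE = √(s_p²·(1/24+1/12)) = 2.5844
t = (38.750−43.750)/2.5844 = -1.9347
df = 34
p-value (one-sided, H₁ less) = 0.03069
→ bracket: 0.01<=p<0.05

p-value bracket: 0.01<=p<0.05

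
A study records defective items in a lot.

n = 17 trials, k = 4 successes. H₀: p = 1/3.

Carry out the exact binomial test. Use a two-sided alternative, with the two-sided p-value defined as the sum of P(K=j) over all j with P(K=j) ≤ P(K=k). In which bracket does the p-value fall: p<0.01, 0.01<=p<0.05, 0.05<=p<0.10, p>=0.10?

Exact binomial: n=17, k=4, p₀=1/3=0.3333
P(X=j) = C(n,j)·p₀^j·(1−p₀)^(n−j); p = Σ P(X=j) over j with P(X=j) ≤ P(X=4)
p-value (two-sided) = 0.45325
→ bracket: p>=0.10

p-value bracket: p>=0.10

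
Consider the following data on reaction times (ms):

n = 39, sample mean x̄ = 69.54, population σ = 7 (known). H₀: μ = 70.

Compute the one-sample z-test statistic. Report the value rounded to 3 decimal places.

SE = σ/√n = 7/√39 = 1.1209
z = (x̄−μ₀)/SE = (69.54−70)/1.1209 = -0.4104

test statistic = -0.410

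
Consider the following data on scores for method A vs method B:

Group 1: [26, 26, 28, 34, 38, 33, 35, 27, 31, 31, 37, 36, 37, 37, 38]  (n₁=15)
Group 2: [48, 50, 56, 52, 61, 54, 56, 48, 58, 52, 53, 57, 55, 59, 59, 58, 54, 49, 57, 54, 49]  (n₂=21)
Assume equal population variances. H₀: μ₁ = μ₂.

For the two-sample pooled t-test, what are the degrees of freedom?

df = n₁ + n₂ − 2 = 15 + 21 − 2 = 34

degrees of freedom = 34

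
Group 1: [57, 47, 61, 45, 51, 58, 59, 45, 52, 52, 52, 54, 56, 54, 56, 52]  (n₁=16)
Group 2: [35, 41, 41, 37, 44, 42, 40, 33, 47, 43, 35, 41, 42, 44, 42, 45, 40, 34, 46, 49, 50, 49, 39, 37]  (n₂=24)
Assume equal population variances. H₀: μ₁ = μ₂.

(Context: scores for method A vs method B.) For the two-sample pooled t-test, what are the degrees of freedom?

df = n₁ + n₂ − 2 = 16 + 24 − 2 = 38

degrees of freedom = 38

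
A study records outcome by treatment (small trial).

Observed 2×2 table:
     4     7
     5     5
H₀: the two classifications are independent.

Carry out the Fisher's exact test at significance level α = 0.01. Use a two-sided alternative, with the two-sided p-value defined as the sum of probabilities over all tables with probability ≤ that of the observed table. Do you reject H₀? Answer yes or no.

reject H₀: no

Margins: r₁=11, r₂=10, c₁=9, c₂=12, n=21
p_obs = C(11,4)·C(10,5)/C(21,9); sum pmf over tables with pmf ≤ p_obs
p-value (two-sided) = 0.66992
At α=0.01: p ≥ α → fail to reject H₀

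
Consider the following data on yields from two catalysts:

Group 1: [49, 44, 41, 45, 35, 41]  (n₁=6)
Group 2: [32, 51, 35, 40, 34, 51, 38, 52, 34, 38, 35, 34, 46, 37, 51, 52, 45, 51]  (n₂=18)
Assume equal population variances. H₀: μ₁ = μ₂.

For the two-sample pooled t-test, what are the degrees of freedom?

degrees of freedom = 22

df = n₁ + n₂ − 2 = 6 + 18 − 2 = 22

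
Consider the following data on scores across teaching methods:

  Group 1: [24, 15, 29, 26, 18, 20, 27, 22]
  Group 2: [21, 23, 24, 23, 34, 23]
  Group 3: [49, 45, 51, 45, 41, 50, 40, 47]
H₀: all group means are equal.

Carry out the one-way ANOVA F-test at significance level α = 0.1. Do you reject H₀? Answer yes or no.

reject H₀: yes

Group means [22.62, 24.67, 46.00], grand mean 31.682
SSB = Σnᵢ(x̄ᵢ−x̄)² = 2591.564; SSW = ΣΣ(x−x̄ᵢ)² = 383.208
MSB = 2591.564/2 = 1295.7822; MSW = 383.208/19 = 20.1689
F = MSB/MSW = 64.2467
df = (2, 19)
p-value (upper-tail) = 0.00000
At α=0.1: p < α → reject H₀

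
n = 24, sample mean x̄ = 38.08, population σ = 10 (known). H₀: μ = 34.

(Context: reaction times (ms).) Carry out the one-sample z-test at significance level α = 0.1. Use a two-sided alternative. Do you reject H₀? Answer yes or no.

SE = σ/√n = 10/√24 = 2.0412
z = (x̄−μ₀)/SE = (38.08−34)/2.0412 = 1.9988
p-value (two-sided) = 0.04563
At α=0.1: p < α → reject H₀

reject H₀: yes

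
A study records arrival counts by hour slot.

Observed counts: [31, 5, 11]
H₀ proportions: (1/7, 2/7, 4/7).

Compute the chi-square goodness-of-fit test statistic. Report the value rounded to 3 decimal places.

n = 47; E_i = n·p_i = [6.71, 13.43, 26.86]
χ² = (31−6.71)²/6.71 + (5−13.43)²/13.43 + (11−26.86)²/26.86 = 102.4947
df = 2

test statistic = 102.495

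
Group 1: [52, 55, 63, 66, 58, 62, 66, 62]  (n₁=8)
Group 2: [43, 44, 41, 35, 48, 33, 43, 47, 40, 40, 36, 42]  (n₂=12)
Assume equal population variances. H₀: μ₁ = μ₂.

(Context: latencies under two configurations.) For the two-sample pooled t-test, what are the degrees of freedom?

degrees of freedom = 18

df = n₁ + n₂ − 2 = 8 + 12 − 2 = 18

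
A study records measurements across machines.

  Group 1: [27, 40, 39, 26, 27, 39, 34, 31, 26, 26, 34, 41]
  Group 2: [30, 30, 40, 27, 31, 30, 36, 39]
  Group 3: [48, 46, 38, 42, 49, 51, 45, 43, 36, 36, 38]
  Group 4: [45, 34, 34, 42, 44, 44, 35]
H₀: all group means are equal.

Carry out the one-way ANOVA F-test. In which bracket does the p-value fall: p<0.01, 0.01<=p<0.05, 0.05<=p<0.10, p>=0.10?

p-value bracket: p<0.01

Group means [32.50, 32.88, 42.91, 39.71], grand mean 36.921
SSB = Σnᵢ(x̄ᵢ−x̄)² = 814.550; SSW = ΣΣ(x−x̄ᵢ)² = 1012.213
MSB = 814.550/3 = 271.5168; MSW = 1012.213/34 = 29.7710
F = MSB/MSW = 9.1202
df = (3, 34)
p-value (upper-tail) = 0.00014
→ bracket: p<0.01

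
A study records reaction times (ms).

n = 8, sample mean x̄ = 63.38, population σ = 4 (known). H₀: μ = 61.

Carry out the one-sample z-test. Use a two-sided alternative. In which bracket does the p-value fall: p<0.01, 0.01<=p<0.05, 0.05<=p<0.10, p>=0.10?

p-value bracket: 0.05<=p<0.10

SE = σ/√n = 4/√8 = 1.4142
z = (x̄−μ₀)/SE = (63.38−61)/1.4142 = 1.6829
p-value (two-sided) = 0.09239
→ bracket: 0.05<=p<0.10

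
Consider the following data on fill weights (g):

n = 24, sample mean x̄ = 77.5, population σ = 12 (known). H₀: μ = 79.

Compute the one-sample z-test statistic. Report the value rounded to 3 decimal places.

SE = σ/√n = 12/√24 = 2.4495
z = (x̄−μ₀)/SE = (77.5−79)/2.4495 = -0.6124

test statistic = -0.612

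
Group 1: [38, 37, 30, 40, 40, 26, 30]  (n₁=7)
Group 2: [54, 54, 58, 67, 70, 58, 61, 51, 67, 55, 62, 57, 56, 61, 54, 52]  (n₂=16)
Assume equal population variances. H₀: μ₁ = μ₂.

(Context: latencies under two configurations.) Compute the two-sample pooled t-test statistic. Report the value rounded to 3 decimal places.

test statistic = -9.403

x̄₁=34.429, s₁=5.653, n₁=7
x̄₂=58.562, s₂=5.668, n₂=16
s_p² = [6·5.653² + 15·5.668²]/21 = 32.0787
SE = √(s_p²·(1/7+1/16)) = 2.5666
t = (34.429−58.562)/2.5666 = -9.4030
df = 21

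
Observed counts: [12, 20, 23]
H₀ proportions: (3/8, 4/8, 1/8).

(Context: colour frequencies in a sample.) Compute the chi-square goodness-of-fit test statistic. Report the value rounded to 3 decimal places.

test statistic = 43.473

n = 55; E_i = n·p_i = [20.62, 27.50, 6.88]
χ² = (12−20.62)²/20.62 + (20−27.50)²/27.50 + (23−6.88)²/6.88 = 43.4727
df = 2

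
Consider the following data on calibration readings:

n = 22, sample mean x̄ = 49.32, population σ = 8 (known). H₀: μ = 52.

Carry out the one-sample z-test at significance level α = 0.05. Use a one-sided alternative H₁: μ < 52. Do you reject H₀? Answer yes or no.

reject H₀: no

SE = σ/√n = 8/√22 = 1.7056
z = (x̄−μ₀)/SE = (49.32−52)/1.7056 = -1.5713
p-value (one-sided, H₁ less) = 0.05806
At α=0.05: p ≥ α → fail to reject H₀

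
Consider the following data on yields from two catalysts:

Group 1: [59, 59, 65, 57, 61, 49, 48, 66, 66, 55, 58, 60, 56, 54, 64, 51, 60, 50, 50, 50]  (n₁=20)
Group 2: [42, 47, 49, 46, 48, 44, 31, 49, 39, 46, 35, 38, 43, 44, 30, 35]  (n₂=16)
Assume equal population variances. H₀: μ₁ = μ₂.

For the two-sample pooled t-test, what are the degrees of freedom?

degrees of freedom = 34

df = n₁ + n₂ − 2 = 20 + 16 − 2 = 34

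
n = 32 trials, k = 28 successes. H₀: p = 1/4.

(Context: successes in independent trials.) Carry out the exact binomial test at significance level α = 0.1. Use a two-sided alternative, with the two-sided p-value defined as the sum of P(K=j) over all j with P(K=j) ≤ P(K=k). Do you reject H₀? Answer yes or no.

Exact binomial: n=32, k=28, p₀=1/4=0.2500
P(X=j) = C(n,j)·p₀^j·(1−p₀)^(n−j); p = Σ P(X=j) over j with P(X=j) ≤ P(X=28)
p-value (two-sided) = 0.00000
At α=0.1: p < α → reject H₀

reject H₀: yes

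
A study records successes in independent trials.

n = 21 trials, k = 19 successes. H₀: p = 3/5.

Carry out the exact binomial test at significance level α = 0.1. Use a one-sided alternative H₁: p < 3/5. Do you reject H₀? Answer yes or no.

reject H₀: no

Exact binomial: n=21, k=19, p₀=3/5=0.6000
P(X≤19) from Σ C(n,i)·p₀^i·(1−p₀)^(n−i)
p-value (one-sided, H₁ less) = 0.99967
At α=0.1: p ≥ α → fail to reject H₀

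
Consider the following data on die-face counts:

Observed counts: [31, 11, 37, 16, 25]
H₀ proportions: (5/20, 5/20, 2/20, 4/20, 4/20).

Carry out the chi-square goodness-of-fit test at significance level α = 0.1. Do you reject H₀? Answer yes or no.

reject H₀: yes

n = 120; E_i = n·p_i = [30.00, 30.00, 12.00, 24.00, 24.00]
χ² = (31−30.00)²/30.00 + (11−30.00)²/30.00 + (37−12.00)²/12.00 + (16−24.00)²/24.00 + (25−24.00)²/24.00 = 66.8583
df = 4
p-value (upper-tail) = 0.00000
At α=0.1: p < α → reject H₀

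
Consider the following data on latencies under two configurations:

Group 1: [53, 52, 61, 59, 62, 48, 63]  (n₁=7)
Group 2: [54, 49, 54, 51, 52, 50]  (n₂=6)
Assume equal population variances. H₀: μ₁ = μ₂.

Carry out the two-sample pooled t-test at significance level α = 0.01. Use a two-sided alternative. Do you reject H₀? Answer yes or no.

x̄₁=56.857, s₁=5.815, n₁=7
x̄₂=51.667, s₂=2.066, n₂=6
s_p² = [6·5.815² + 5·2.066²]/11 = 20.3810
SE = √(s_p²·(1/7+1/6)) = 2.5117
t = (56.857−51.667)/2.5117 = 2.0666
df = 11
p-value (two-sided) = 0.06315
At α=0.01: p ≥ α → fail to reject H₀

reject H₀: no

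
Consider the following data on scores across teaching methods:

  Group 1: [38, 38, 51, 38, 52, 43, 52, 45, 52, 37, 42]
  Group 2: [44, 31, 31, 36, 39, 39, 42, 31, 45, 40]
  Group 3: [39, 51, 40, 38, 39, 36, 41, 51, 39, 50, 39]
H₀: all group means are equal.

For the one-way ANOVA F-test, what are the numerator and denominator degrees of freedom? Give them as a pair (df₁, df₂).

k = 3 groups, N = 32 total
df = (k−1, N−k) = (3−1, 32−3) = (2, 29)

degrees of freedom = [2, 29]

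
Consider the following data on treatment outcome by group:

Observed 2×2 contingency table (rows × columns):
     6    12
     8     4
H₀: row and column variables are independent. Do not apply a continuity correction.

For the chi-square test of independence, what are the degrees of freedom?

degrees of freedom = 1

df = (r−1)(c−1) = (2−1)·(2−1) = 1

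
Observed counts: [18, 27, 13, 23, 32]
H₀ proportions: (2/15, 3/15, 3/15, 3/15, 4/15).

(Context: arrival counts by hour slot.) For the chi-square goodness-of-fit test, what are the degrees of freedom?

degrees of freedom = 4

df = k − 1 = 5 − 1 = 4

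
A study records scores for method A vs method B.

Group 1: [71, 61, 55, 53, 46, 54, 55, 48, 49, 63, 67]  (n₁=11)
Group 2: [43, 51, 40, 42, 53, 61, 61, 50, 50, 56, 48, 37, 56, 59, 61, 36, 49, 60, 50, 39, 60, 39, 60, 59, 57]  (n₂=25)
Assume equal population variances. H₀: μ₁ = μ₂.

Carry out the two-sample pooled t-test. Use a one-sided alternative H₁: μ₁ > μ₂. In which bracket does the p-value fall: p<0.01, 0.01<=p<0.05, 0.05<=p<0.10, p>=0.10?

x̄₁=56.545, s₁=8.029, n₁=11
x̄₂=51.080, s₂=8.544, n₂=25
s_p² = [10·8.029² + 24·8.544²]/34 = 70.4873
SE = √(s_p²·(1/11+1/25)) = 3.0377
t = (56.545−51.080)/3.0377 = 1.7992
df = 34
p-value (one-sided, H₁ greater) = 0.04043
→ bracket: 0.01<=p<0.05

p-value bracket: 0.01<=p<0.05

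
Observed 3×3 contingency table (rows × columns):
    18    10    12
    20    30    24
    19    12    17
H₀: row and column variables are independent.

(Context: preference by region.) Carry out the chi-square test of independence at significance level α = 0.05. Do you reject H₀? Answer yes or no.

Row totals [40, 74, 48], col totals [57, 52, 53], n=162
χ² = (18−14.07)²/14.07 + (10−12.84)²/12.84 + (12−13.09)²/13.09 + (20−26.04)²/26.04 + (30−23.75)²/23.75 + (24−24.21)²/24.21 + (19−16.89)²/16.89 + (12−15.41)²/15.41 + (17−15.70)²/15.70 = 5.9822
df = 4
p-value (upper-tail) = 0.20048
At α=0.05: p ≥ α → fail to reject H₀

reject H₀: no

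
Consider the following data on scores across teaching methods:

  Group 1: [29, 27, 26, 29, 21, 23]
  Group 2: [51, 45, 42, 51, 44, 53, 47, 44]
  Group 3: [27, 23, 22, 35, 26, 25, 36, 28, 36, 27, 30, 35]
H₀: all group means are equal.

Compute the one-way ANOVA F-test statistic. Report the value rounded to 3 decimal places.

test statistic = 51.757

Group means [25.83, 47.12, 29.17], grand mean 33.923
SSB = Σnᵢ(x̄ᵢ−x̄)² = 2058.471; SSW = ΣΣ(x−x̄ᵢ)² = 457.375
MSB = 2058.471/2 = 1029.2356; MSW = 457.375/23 = 19.8859
F = MSB/MSW = 51.7571
df = (2, 23)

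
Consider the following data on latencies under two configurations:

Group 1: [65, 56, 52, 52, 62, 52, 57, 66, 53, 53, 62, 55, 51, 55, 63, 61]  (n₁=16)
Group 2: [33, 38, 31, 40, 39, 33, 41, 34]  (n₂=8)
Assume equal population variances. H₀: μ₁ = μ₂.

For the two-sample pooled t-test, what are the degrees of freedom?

degrees of freedom = 22

df = n₁ + n₂ − 2 = 16 + 8 − 2 = 22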